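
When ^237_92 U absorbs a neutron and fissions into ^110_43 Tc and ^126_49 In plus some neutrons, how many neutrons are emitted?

2

Conserve mass number: 238 = 110 + 126 + k, so k = 238 − 236 = 2.
Check atomic number: 92 = 43 + 49 + 0 = 92. ✓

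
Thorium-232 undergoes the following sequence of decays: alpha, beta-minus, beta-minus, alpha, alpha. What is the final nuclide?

Rn-220

Start: (A, Z) = (232, 90).
After α: (228, 88).
After β⁻: (228, 89).
After β⁻: (228, 90).
After α: (224, 88).
After α: (220, 86).
Z = 86 is radon.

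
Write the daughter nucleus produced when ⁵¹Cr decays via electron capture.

V-51

Electron capture: mass number changes by +0, atomic number by -1.
A: 51 = 51; Z: 24 − 1 = 23.
Z = 23 is vanadium, so the daughter is ⁵¹V.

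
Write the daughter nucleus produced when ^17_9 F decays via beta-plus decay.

Beta-plus decay: mass number changes by +0, atomic number by -1.
A: 17 = 17; Z: 9 − 1 = 8.
Z = 8 is oxygen, so the daughter is ^17_8 O.

O-17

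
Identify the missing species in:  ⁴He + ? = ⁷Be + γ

Conserve mass number: 4 + A = 7 + 0, so A = 3.
Conserve atomic number: 2 + Z = 4 + 0, so Z = 2.
Z = 2 is helium, so the species is ³He.

He-3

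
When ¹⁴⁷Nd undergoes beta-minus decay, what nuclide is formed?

Pm-147

Beta-minus decay: mass number changes by +0, atomic number by +1.
A: 147 = 147; Z: 60 + 1 = 61.
Z = 61 is promethium, so the daughter is ¹⁴⁷Pm.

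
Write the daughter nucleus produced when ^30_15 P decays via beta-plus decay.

Si-30

Beta-plus decay: mass number changes by +0, atomic number by -1.
A: 30 = 30; Z: 15 − 1 = 14.
Z = 14 is silicon, so the daughter is ^30_14 Si.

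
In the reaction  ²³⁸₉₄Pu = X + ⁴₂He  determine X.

Conserve mass number: 238 = A + 4, so A = 234.
Conserve atomic number: 94 = Z + 2, so Z = 92.
Z = 92 is uranium, so the species is ²³⁴₉₂U.

U-234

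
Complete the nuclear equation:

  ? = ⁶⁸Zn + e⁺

Ga-68

Conserve mass number: A = 68 + 0, so A = 68.
Conserve atomic number: Z = 30 + 1, so Z = 31.
Z = 31 is gallium, so the species is ⁶⁸Ga.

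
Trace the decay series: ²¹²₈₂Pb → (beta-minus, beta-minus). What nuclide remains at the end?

Start: (A, Z) = (212, 82).
After β⁻: (212, 83).
After β⁻: (212, 84).
Z = 84 is polonium.

Po-212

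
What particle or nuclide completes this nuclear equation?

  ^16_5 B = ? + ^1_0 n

Conserve mass number: 16 = A + 1, so A = 15.
Conserve atomic number: 5 = Z + 0, so Z = 5.
Z = 5 is boron, so the species is ^15_5 B.

B-15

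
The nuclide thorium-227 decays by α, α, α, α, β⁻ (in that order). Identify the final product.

Start: (A, Z) = (227, 90).
After α: (223, 88).
After α: (219, 86).
After α: (215, 84).
After α: (211, 82).
After β⁻: (211, 83).
Z = 83 is bismuth.

Bi-211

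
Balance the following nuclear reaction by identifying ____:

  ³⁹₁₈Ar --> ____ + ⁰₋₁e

Conserve mass number: 39 = A + 0, so A = 39.
Conserve atomic number: 18 = Z − 1, so Z = 19.
Z = 19 is potassium, so the species is ³⁹₁₉K.

K-39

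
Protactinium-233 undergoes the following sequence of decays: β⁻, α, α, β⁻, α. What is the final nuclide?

Fr-221

Start: (A, Z) = (233, 91).
After β⁻: (233, 92).
After α: (229, 90).
After α: (225, 88).
After β⁻: (225, 89).
After α: (221, 87).
Z = 87 is francium.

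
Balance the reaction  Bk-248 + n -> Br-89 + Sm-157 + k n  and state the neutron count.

3

Conserve mass number: 249 = 89 + 157 + k, so k = 249 − 246 = 3.
Check atomic number: 97 = 35 + 62 + 0 = 97. ✓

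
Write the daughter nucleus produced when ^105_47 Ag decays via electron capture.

Electron capture: mass number changes by +0, atomic number by -1.
A: 105 = 105; Z: 47 − 1 = 46.
Z = 46 is palladium, so the daughter is ^105_46 Pd.

Pd-105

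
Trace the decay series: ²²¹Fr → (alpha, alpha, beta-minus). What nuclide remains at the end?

Po-213

Start: (A, Z) = (221, 87).
After α: (217, 85).
After α: (213, 83).
After β⁻: (213, 84).
Z = 84 is polonium.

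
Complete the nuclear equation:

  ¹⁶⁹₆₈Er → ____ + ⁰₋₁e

Tm-169

Conserve mass number: 169 = A + 0, so A = 169.
Conserve atomic number: 68 = Z − 1, so Z = 69.
Z = 69 is thulium, so the species is ¹⁶⁹₆₉Tm.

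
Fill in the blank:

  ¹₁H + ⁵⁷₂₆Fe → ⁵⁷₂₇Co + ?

Conserve mass number: 1 + 57 = 57 + A, so A = 1.
Conserve atomic number: 1 + 26 = 27 + Z, so Z = 0.
A = 1 and Z = 0 is ¹₀n — a neutron.

neutron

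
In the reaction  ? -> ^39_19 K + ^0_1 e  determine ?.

Ca-39

Conserve mass number: A = 39 + 0, so A = 39.
Conserve atomic number: Z = 19 + 1, so Z = 20.
Z = 20 is calcium, so the species is ^39_20 Ca.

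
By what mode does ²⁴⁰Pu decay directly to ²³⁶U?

alpha decay

ΔA = 236 − 240 = -4; ΔZ = 92 − 94 = -2.
A drops by 4 and Z drops by 2 — the signature of alpha emission.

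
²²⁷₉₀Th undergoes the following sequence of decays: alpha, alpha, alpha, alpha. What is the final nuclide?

Start: (A, Z) = (227, 90).
After α: (223, 88).
After α: (219, 86).
After α: (215, 84).
After α: (211, 82).
Z = 82 is lead.

Pb-211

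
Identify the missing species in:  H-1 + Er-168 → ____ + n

Tm-168

Conserve mass number: 1 + 168 = A + 1, so A = 168.
Conserve atomic number: 1 + 68 = Z + 0, so Z = 69.
Z = 69 is thulium, so the species is Tm-168.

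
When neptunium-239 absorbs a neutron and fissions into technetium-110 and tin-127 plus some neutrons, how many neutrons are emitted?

Conserve mass number: 240 = 110 + 127 + k, so k = 240 − 237 = 3.
Check atomic number: 93 = 43 + 50 + 0 = 93. ✓

3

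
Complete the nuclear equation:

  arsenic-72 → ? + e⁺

Ge-72

Conserve mass number: 72 = A + 0, so A = 72.
Conserve atomic number: 33 = Z + 1, so Z = 32.
Z = 32 is germanium, so the species is germanium-72.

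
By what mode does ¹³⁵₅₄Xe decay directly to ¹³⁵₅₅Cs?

beta-minus decay

ΔA = 135 − 135 = 0; ΔZ = 55 − 54 = +1.
A is unchanged and Z rises by 1 — a neutron has become a proton (β⁻ decay).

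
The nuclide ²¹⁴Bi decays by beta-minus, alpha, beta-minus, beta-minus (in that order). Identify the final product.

Po-210

Start: (A, Z) = (214, 83).
After β⁻: (214, 84).
After α: (210, 82).
After β⁻: (210, 83).
After β⁻: (210, 84).
Z = 84 is polonium.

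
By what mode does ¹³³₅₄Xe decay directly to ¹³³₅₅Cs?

ΔA = 133 − 133 = 0; ΔZ = 55 − 54 = +1.
A is unchanged and Z rises by 1 — a neutron has become a proton (β⁻ decay).

beta-minus decay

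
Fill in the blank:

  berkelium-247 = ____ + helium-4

Conserve mass number: 247 = A + 4, so A = 243.
Conserve atomic number: 97 = Z + 2, so Z = 95.
Z = 95 is americium, so the species is americium-243.

Am-243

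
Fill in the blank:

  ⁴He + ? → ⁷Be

He-3

Conserve mass number: 4 + A = 7, so A = 3.
Conserve atomic number: 2 + Z = 4, so Z = 2.
Z = 2 is helium, so the species is ³He.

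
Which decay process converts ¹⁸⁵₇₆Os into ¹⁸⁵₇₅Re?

beta-plus decay or electron capture

ΔA = 185 − 185 = 0; ΔZ = 75 − 76 = -1.
A is unchanged and Z drops by 1 — a proton has become a neutron (β⁺ emission or electron capture).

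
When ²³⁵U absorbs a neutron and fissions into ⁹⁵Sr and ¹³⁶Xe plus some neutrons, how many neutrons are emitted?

Conserve mass number: 236 = 95 + 136 + k, so k = 236 − 231 = 5.
Check atomic number: 92 = 38 + 54 + 0 = 92. ✓

5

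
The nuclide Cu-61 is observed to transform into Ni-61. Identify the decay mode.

beta-plus decay or electron capture

ΔA = 61 − 61 = 0; ΔZ = 28 − 29 = -1.
A is unchanged and Z drops by 1 — a proton has become a neutron (β⁺ emission or electron capture).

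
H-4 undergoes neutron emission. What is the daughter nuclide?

Neutron emission: mass number changes by -1, atomic number by +0.
A: 4 − 1 = 3; Z: 1 = 1.
Z = 1 is hydrogen, so the daughter is H-3.

H-3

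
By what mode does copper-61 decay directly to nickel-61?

ΔA = 61 − 61 = 0; ΔZ = 28 − 29 = -1.
A is unchanged and Z drops by 1 — a proton has become a neutron (β⁺ emission or electron capture).

beta-plus decay or electron capture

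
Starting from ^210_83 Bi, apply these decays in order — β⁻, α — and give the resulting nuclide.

Pb-206

Start: (A, Z) = (210, 83).
After β⁻: (210, 84).
After α: (206, 82).
Z = 82 is lead.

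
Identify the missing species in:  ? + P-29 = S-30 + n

deuteron

Conserve mass number: A + 29 = 30 + 1, so A = 2.
Conserve atomic number: Z + 15 = 16 + 0, so Z = 1.
A = 2 and Z = 1 is H-2 — a deuteron.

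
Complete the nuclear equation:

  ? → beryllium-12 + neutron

Conserve mass number: A = 12 + 1, so A = 13.
Conserve atomic number: Z = 4 + 0, so Z = 4.
Z = 4 is beryllium, so the species is beryllium-13.

Be-13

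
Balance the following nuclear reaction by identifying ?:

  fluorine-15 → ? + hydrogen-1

O-14

Conserve mass number: 15 = A + 1, so A = 14.
Conserve atomic number: 9 = Z + 1, so Z = 8.
Z = 8 is oxygen, so the species is oxygen-14.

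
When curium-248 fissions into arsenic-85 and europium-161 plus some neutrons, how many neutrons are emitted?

Conserve mass number: 248 = 85 + 161 + k, so k = 248 − 246 = 2.
Check atomic number: 96 = 33 + 63 + 0 = 96. ✓

2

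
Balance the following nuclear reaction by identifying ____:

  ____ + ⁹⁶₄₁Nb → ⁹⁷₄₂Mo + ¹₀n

deuteron

Conserve mass number: A + 96 = 97 + 1, so A = 2.
Conserve atomic number: Z + 41 = 42 + 0, so Z = 1.
A = 2 and Z = 1 is ²₁H — a deuteron.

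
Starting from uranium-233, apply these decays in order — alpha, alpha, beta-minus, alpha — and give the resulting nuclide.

Start: (A, Z) = (233, 92).
After α: (229, 90).
After α: (225, 88).
After β⁻: (225, 89).
After α: (221, 87).
Z = 87 is francium.

Fr-221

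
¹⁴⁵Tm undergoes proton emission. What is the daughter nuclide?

Proton emission: mass number changes by -1, atomic number by -1.
A: 145 − 1 = 144; Z: 69 − 1 = 68.
Z = 68 is erbium, so the daughter is ¹⁴⁴Er.

Er-144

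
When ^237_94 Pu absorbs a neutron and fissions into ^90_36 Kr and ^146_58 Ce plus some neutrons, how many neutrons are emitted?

Conserve mass number: 238 = 90 + 146 + k, so k = 238 − 236 = 2.
Check atomic number: 94 = 36 + 58 + 0 = 94. ✓

2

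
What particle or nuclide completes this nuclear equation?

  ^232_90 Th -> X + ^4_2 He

Conserve mass number: 232 = A + 4, so A = 228.
Conserve atomic number: 90 = Z + 2, so Z = 88.
Z = 88 is radium, so the species is ^228_88 Ra.

Ra-228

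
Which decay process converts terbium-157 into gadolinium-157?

ΔA = 157 − 157 = 0; ΔZ = 64 − 65 = -1.
A is unchanged and Z drops by 1 — a proton has become a neutron (β⁺ emission or electron capture).

beta-plus decay or electron capture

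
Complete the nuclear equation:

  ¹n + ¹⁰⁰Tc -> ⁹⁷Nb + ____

Conserve mass number: 1 + 100 = 97 + A, so A = 4.
Conserve atomic number: 0 + 43 = 41 + Z, so Z = 2.
A = 4 and Z = 2 is ⁴He — an alpha particle.

alpha particle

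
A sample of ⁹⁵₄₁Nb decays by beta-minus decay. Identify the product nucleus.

Mo-95

Beta-minus decay: mass number changes by +0, atomic number by +1.
A: 95 = 95; Z: 41 + 1 = 42.
Z = 42 is molybdenum, so the daughter is ⁹⁵₄₂Mo.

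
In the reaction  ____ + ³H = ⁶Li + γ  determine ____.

Conserve mass number: A + 3 = 6 + 0, so A = 3.
Conserve atomic number: Z + 1 = 3 + 0, so Z = 2.
Z = 2 is helium, so the species is ³He.

He-3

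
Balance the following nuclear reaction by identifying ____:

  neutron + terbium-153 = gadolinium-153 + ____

proton

Conserve mass number: 1 + 153 = 153 + A, so A = 1.
Conserve atomic number: 0 + 65 = 64 + Z, so Z = 1.
A = 1 and Z = 1 is hydrogen-1 — a proton.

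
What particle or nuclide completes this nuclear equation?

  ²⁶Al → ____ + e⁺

Mg-26

Conserve mass number: 26 = A + 0, so A = 26.
Conserve atomic number: 13 = Z + 1, so Z = 12.
Z = 12 is magnesium, so the species is ²⁶Mg.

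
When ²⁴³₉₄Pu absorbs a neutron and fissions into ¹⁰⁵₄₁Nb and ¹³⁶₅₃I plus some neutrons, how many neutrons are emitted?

Conserve mass number: 244 = 105 + 136 + k, so k = 244 − 241 = 3.
Check atomic number: 94 = 41 + 53 + 0 = 94. ✓

3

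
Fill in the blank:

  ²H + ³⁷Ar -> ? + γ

K-39

Conserve mass number: 2 + 37 = A + 0, so A = 39.
Conserve atomic number: 1 + 18 = Z + 0, so Z = 19.
Z = 19 is potassium, so the species is ³⁹K.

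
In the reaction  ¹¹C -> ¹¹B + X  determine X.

Conserve mass number: 11 = 11 + A, so A = 0.
Conserve atomic number: 6 = 5 + Z, so Z = 1.
A = 0 and Z = 1 is e⁺ — a positron.

positron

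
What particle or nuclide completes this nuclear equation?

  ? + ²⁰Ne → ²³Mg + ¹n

alpha particle

Conserve mass number: A + 20 = 23 + 1, so A = 4.
Conserve atomic number: Z + 10 = 12 + 0, so Z = 2.
A = 4 and Z = 2 is ⁴He — an alpha particle.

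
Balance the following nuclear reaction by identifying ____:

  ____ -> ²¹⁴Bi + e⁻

Pb-214

Conserve mass number: A = 214 + 0, so A = 214.
Conserve atomic number: Z = 83 − 1, so Z = 82.
Z = 82 is lead, so the species is ²¹⁴Pb.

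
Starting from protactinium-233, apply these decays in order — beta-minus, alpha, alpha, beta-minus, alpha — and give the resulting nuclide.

Start: (A, Z) = (233, 91).
After β⁻: (233, 92).
After α: (229, 90).
After α: (225, 88).
After β⁻: (225, 89).
After α: (221, 87).
Z = 87 is francium.

Fr-221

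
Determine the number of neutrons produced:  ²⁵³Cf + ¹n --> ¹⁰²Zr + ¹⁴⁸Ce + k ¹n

4

Conserve mass number: 254 = 102 + 148 + k, so k = 254 − 250 = 4.
Check atomic number: 98 = 40 + 58 + 0 = 98. ✓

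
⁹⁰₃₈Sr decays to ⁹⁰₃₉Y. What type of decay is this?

beta-minus decay

ΔA = 90 − 90 = 0; ΔZ = 39 − 38 = +1.
A is unchanged and Z rises by 1 — a neutron has become a proton (β⁻ decay).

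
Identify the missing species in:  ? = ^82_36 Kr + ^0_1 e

Conserve mass number: A = 82 + 0, so A = 82.
Conserve atomic number: Z = 36 + 1, so Z = 37.
Z = 37 is rubidium, so the species is ^82_37 Rb.

Rb-82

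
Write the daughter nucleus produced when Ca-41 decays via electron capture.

Electron capture: mass number changes by +0, atomic number by -1.
A: 41 = 41; Z: 20 − 1 = 19.
Z = 19 is potassium, so the daughter is K-41.

K-41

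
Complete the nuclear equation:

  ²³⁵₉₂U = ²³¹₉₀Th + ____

alpha particle

Conserve mass number: 235 = 231 + A, so A = 4.
Conserve atomic number: 92 = 90 + Z, so Z = 2.
A = 4 and Z = 2 is ⁴₂He — an alpha particle.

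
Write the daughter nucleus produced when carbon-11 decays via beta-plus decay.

Beta-plus decay: mass number changes by +0, atomic number by -1.
A: 11 = 11; Z: 6 − 1 = 5.
Z = 5 is boron, so the daughter is boron-11.

B-11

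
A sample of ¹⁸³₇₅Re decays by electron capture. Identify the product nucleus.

W-183

Electron capture: mass number changes by +0, atomic number by -1.
A: 183 = 183; Z: 75 − 1 = 74.
Z = 74 is tungsten, so the daughter is ¹⁸³₇₄W.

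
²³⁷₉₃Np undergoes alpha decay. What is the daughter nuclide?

Alpha decay: mass number changes by -4, atomic number by -2.
A: 237 − 4 = 233; Z: 93 − 2 = 91.
Z = 91 is protactinium, so the daughter is ²³³₉₁Pa.

Pa-233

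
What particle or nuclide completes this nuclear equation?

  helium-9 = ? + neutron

He-8

Conserve mass number: 9 = A + 1, so A = 8.
Conserve atomic number: 2 = Z + 0, so Z = 2.
Z = 2 is helium, so the species is helium-8.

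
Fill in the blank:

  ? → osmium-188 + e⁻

Re-188

Conserve mass number: A = 188 + 0, so A = 188.
Conserve atomic number: Z = 76 − 1, so Z = 75.
Z = 75 is rhenium, so the species is rhenium-188.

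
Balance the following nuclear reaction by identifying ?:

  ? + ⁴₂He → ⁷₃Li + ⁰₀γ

triton

Conserve mass number: A + 4 = 7 + 0, so A = 3.
Conserve atomic number: Z + 2 = 3 + 0, so Z = 1.
A = 3 and Z = 1 is ³₁H — a triton.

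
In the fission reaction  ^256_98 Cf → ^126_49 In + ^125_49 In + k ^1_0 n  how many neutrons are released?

5

Conserve mass number: 256 = 126 + 125 + k, so k = 256 − 251 = 5.
Check atomic number: 98 = 49 + 49 + 0 = 98. ✓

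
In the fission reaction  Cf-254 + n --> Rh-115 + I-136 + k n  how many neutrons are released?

4

Conserve mass number: 255 = 115 + 136 + k, so k = 255 − 251 = 4.
Check atomic number: 98 = 45 + 53 + 0 = 98. ✓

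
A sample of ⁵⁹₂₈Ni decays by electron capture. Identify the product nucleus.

Co-59

Electron capture: mass number changes by +0, atomic number by -1.
A: 59 = 59; Z: 28 − 1 = 27.
Z = 27 is cobalt, so the daughter is ⁵⁹₂₇Co.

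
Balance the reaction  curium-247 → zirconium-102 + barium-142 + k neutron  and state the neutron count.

Conserve mass number: 247 = 102 + 142 + k, so k = 247 − 244 = 3.
Check atomic number: 96 = 40 + 56 + 0 = 96. ✓

3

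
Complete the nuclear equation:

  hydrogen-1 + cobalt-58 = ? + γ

Ni-59

Conserve mass number: 1 + 58 = A + 0, so A = 59.
Conserve atomic number: 1 + 27 = Z + 0, so Z = 28.
Z = 28 is nickel, so the species is nickel-59.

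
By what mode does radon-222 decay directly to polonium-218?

alpha decay

ΔA = 218 − 222 = -4; ΔZ = 84 − 86 = -2.
A drops by 4 and Z drops by 2 — the signature of alpha emission.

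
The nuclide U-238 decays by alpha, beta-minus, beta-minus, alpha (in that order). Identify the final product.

Th-230

Start: (A, Z) = (238, 92).
After α: (234, 90).
After β⁻: (234, 91).
After β⁻: (234, 92).
After α: (230, 90).
Z = 90 is thorium.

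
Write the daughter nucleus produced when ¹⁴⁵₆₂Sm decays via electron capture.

Pm-145

Electron capture: mass number changes by +0, atomic number by -1.
A: 145 = 145; Z: 62 − 1 = 61.
Z = 61 is promethium, so the daughter is ¹⁴⁵₆₁Pm.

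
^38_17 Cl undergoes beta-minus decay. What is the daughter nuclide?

Beta-minus decay: mass number changes by +0, atomic number by +1.
A: 38 = 38; Z: 17 + 1 = 18.
Z = 18 is argon, so the daughter is ^38_18 Ar.

Ar-38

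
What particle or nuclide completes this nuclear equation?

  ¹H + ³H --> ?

He-4

Conserve mass number: 1 + 3 = A, so A = 4.
Conserve atomic number: 1 + 1 = Z, so Z = 2.
A = 4 and Z = 2 is ⁴He — an alpha particle.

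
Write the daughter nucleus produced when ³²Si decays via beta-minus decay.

Beta-minus decay: mass number changes by +0, atomic number by +1.
A: 32 = 32; Z: 14 + 1 = 15.
Z = 15 is phosphorus, so the daughter is ³²P.

P-32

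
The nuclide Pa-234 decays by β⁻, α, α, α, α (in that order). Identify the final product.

Po-218

Start: (A, Z) = (234, 91).
After β⁻: (234, 92).
After α: (230, 90).
After α: (226, 88).
After α: (222, 86).
After α: (218, 84).
Z = 84 is polonium.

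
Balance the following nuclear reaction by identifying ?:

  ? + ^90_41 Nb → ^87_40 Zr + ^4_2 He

proton

Conserve mass number: A + 90 = 87 + 4, so A = 1.
Conserve atomic number: Z + 41 = 40 + 2, so Z = 1.
A = 1 and Z = 1 is ^1_1 H — a proton.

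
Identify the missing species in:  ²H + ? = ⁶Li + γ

Conserve mass number: 2 + A = 6 + 0, so A = 4.
Conserve atomic number: 1 + Z = 3 + 0, so Z = 2.
A = 4 and Z = 2 is ⁴He — an alpha particle.

alpha particle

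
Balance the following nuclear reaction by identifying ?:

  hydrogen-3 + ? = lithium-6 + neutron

alpha particle

Conserve mass number: 3 + A = 6 + 1, so A = 4.
Conserve atomic number: 1 + Z = 3 + 0, so Z = 2.
A = 4 and Z = 2 is helium-4 — an alpha particle.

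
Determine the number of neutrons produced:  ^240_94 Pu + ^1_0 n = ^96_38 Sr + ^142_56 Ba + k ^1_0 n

3

Conserve mass number: 241 = 96 + 142 + k, so k = 241 − 238 = 3.
Check atomic number: 94 = 38 + 56 + 0 = 94. ✓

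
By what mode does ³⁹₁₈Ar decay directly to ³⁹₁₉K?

beta-minus decay

ΔA = 39 − 39 = 0; ΔZ = 19 − 18 = +1.
A is unchanged and Z rises by 1 — a neutron has become a proton (β⁻ decay).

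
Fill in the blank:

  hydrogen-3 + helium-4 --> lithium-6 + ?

Conserve mass number: 3 + 4 = 6 + A, so A = 1.
Conserve atomic number: 1 + 2 = 3 + Z, so Z = 0.
A = 1 and Z = 0 is neutron — a neutron.

neutron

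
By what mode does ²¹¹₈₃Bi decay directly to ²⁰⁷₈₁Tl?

alpha decay

ΔA = 207 − 211 = -4; ΔZ = 81 − 83 = -2.
A drops by 4 and Z drops by 2 — the signature of alpha emission.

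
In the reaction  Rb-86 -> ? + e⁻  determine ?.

Conserve mass number: 86 = A + 0, so A = 86.
Conserve atomic number: 37 = Z − 1, so Z = 38.
Z = 38 is strontium, so the species is Sr-86.

Sr-86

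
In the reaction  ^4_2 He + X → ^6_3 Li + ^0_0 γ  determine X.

deuteron

Conserve mass number: 4 + A = 6 + 0, so A = 2.
Conserve atomic number: 2 + Z = 3 + 0, so Z = 1.
A = 2 and Z = 1 is ^2_1 H — a deuteron.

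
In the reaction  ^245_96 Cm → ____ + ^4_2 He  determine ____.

Pu-241

Conserve mass number: 245 = A + 4, so A = 241.
Conserve atomic number: 96 = Z + 2, so Z = 94.
Z = 94 is plutonium, so the species is ^241_94 Pu.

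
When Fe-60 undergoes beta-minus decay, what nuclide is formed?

Co-60

Beta-minus decay: mass number changes by +0, atomic number by +1.
A: 60 = 60; Z: 26 + 1 = 27.
Z = 27 is cobalt, so the daughter is Co-60.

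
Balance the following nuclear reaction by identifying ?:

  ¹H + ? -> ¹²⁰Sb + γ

Sn-119

Conserve mass number: 1 + A = 120 + 0, so A = 119.
Conserve atomic number: 1 + Z = 51 + 0, so Z = 50.
Z = 50 is tin, so the species is ¹¹⁹Sn.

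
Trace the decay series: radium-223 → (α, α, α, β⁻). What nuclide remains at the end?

Start: (A, Z) = (223, 88).
After α: (219, 86).
After α: (215, 84).
After α: (211, 82).
After β⁻: (211, 83).
Z = 83 is bismuth.

Bi-211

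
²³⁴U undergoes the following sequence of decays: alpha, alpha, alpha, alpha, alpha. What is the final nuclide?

Pb-214

Start: (A, Z) = (234, 92).
After α: (230, 90).
After α: (226, 88).
After α: (222, 86).
After α: (218, 84).
After α: (214, 82).
Z = 82 is lead.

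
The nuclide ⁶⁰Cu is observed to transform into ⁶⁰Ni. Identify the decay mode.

ΔA = 60 − 60 = 0; ΔZ = 28 − 29 = -1.
A is unchanged and Z drops by 1 — a proton has become a neutron (β⁺ emission or electron capture).

beta-plus decay or electron capture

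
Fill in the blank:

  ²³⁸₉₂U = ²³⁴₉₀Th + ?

Conserve mass number: 238 = 234 + A, so A = 4.
Conserve atomic number: 92 = 90 + Z, so Z = 2.
A = 4 and Z = 2 is ⁴₂He — an alpha particle.

alpha particle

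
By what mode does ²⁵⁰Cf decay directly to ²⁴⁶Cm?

ΔA = 246 − 250 = -4; ΔZ = 96 − 98 = -2.
A drops by 4 and Z drops by 2 — the signature of alpha emission.

alpha decay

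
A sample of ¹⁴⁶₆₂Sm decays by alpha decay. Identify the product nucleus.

Alpha decay: mass number changes by -4, atomic number by -2.
A: 146 − 4 = 142; Z: 62 − 2 = 60.
Z = 60 is neodymium, so the daughter is ¹⁴²₆₀Nd.

Nd-142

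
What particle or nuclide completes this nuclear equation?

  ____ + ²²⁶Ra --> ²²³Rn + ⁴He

Conserve mass number: A + 226 = 223 + 4, so A = 1.
Conserve atomic number: Z + 88 = 86 + 2, so Z = 0.
A = 1 and Z = 0 is ¹n — a neutron.

neutron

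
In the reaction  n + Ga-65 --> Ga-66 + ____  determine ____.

gamma ray

Conserve mass number: 1 + 65 = 66 + A, so A = 0.
Conserve atomic number: 0 + 31 = 31 + Z, so Z = 0.
A = 0 and Z = 0 is γ — a gamma ray.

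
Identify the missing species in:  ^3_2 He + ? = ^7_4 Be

Conserve mass number: 3 + A = 7, so A = 4.
Conserve atomic number: 2 + Z = 4, so Z = 2.
A = 4 and Z = 2 is ^4_2 He — an alpha particle.

alpha particle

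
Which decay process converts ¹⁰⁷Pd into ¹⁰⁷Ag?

beta-minus decay

ΔA = 107 − 107 = 0; ΔZ = 47 − 46 = +1.
A is unchanged and Z rises by 1 — a neutron has become a proton (β⁻ decay).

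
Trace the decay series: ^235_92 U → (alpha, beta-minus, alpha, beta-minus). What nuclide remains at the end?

Start: (A, Z) = (235, 92).
After α: (231, 90).
After β⁻: (231, 91).
After α: (227, 89).
After β⁻: (227, 90).
Z = 90 is thorium.

Th-227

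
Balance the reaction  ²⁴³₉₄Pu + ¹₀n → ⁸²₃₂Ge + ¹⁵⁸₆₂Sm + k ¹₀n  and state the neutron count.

Conserve mass number: 244 = 82 + 158 + k, so k = 244 − 240 = 4.
Check atomic number: 94 = 32 + 62 + 0 = 94. ✓

4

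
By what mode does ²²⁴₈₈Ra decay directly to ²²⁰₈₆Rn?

alpha decay

ΔA = 220 − 224 = -4; ΔZ = 86 − 88 = -2.
A drops by 4 and Z drops by 2 — the signature of alpha emission.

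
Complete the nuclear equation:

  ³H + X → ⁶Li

Conserve mass number: 3 + A = 6, so A = 3.
Conserve atomic number: 1 + Z = 3, so Z = 2.
Z = 2 is helium, so the species is ³He.

He-3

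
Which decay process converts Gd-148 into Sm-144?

ΔA = 144 − 148 = -4; ΔZ = 62 − 64 = -2.
A drops by 4 and Z drops by 2 — the signature of alpha emission.

alpha decay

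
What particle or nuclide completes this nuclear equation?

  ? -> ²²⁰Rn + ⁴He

Conserve mass number: A = 220 + 4, so A = 224.
Conserve atomic number: Z = 86 + 2, so Z = 88.
Z = 88 is radium, so the species is ²²⁴Ra.

Ra-224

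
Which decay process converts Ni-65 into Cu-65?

beta-minus decay

ΔA = 65 − 65 = 0; ΔZ = 29 − 28 = +1.
A is unchanged and Z rises by 1 — a neutron has become a proton (β⁻ decay).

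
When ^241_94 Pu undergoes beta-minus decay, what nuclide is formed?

Am-241

Beta-minus decay: mass number changes by +0, atomic number by +1.
A: 241 = 241; Z: 94 + 1 = 95.
Z = 95 is americium, so the daughter is ^241_95 Am.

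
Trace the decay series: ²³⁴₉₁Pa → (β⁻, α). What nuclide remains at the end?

Th-230

Start: (A, Z) = (234, 91).
After β⁻: (234, 92).
After α: (230, 90).
Z = 90 is thorium.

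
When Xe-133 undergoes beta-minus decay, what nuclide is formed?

Cs-133

Beta-minus decay: mass number changes by +0, atomic number by +1.
A: 133 = 133; Z: 54 + 1 = 55.
Z = 55 is caesium, so the daughter is Cs-133.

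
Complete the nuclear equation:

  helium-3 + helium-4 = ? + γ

Conserve mass number: 3 + 4 = A + 0, so A = 7.
Conserve atomic number: 2 + 2 = Z + 0, so Z = 4.
Z = 4 is beryllium, so the species is beryllium-7.

Be-7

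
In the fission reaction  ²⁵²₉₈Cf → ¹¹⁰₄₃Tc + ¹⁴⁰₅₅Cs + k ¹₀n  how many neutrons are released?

2

Conserve mass number: 252 = 110 + 140 + k, so k = 252 − 250 = 2.
Check atomic number: 98 = 43 + 55 + 0 = 98. ✓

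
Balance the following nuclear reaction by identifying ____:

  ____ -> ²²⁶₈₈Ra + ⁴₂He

Conserve mass number: A = 226 + 4, so A = 230.
Conserve atomic number: Z = 88 + 2, so Z = 90.
Z = 90 is thorium, so the species is ²³⁰₉₀Th.

Th-230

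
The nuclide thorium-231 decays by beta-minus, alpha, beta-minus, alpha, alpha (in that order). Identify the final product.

Start: (A, Z) = (231, 90).
After β⁻: (231, 91).
After α: (227, 89).
After β⁻: (227, 90).
After α: (223, 88).
After α: (219, 86).
Z = 86 is radon.

Rn-219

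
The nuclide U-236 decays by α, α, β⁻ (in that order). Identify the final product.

Start: (A, Z) = (236, 92).
After α: (232, 90).
After α: (228, 88).
After β⁻: (228, 89).
Z = 89 is actinium.

Ac-228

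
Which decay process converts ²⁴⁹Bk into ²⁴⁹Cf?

beta-minus decay

ΔA = 249 − 249 = 0; ΔZ = 98 − 97 = +1.
A is unchanged and Z rises by 1 — a neutron has become a proton (β⁻ decay).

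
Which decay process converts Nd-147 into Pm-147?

ΔA = 147 − 147 = 0; ΔZ = 61 − 60 = +1.
A is unchanged and Z rises by 1 — a neutron has become a proton (β⁻ decay).

beta-minus decay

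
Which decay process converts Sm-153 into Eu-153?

ΔA = 153 − 153 = 0; ΔZ = 63 − 62 = +1.
A is unchanged and Z rises by 1 — a neutron has become a proton (β⁻ decay).

beta-minus decay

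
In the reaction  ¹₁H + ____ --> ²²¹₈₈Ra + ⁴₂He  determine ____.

Ac-224

Conserve mass number: 1 + A = 221 + 4, so A = 224.
Conserve atomic number: 1 + Z = 88 + 2, so Z = 89.
Z = 89 is actinium, so the species is ²²⁴₈₉Ac.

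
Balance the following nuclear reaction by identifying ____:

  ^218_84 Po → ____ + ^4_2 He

Pb-214

Conserve mass number: 218 = A + 4, so A = 214.
Conserve atomic number: 84 = Z + 2, so Z = 82.
Z = 82 is lead, so the species is ^214_82 Pb.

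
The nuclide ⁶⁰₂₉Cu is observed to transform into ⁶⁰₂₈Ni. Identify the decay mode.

beta-plus decay or electron capture

ΔA = 60 − 60 = 0; ΔZ = 28 − 29 = -1.
A is unchanged and Z drops by 1 — a proton has become a neutron (β⁺ emission or electron capture).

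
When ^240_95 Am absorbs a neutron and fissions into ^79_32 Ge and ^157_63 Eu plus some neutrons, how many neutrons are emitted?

5

Conserve mass number: 241 = 79 + 157 + k, so k = 241 − 236 = 5.
Check atomic number: 95 = 32 + 63 + 0 = 95. ✓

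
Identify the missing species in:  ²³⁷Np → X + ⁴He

Pa-233

Conserve mass number: 237 = A + 4, so A = 233.
Conserve atomic number: 93 = Z + 2, so Z = 91.
Z = 91 is protactinium, so the species is ²³³Pa.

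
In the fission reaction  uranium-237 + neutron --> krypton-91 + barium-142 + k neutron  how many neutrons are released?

5

Conserve mass number: 238 = 91 + 142 + k, so k = 238 − 233 = 5.
Check atomic number: 92 = 36 + 56 + 0 = 92. ✓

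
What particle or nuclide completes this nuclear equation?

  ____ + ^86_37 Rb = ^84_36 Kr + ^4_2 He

Conserve mass number: A + 86 = 84 + 4, so A = 2.
Conserve atomic number: Z + 37 = 36 + 2, so Z = 1.
A = 2 and Z = 1 is ^2_1 H — a deuteron.

deuteron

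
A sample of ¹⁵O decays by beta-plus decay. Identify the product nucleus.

N-15

Beta-plus decay: mass number changes by +0, atomic number by -1.
A: 15 = 15; Z: 8 − 1 = 7.
Z = 7 is nitrogen, so the daughter is ¹⁵N.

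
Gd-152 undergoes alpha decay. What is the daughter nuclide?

Alpha decay: mass number changes by -4, atomic number by -2.
A: 152 − 4 = 148; Z: 64 − 2 = 62.
Z = 62 is samarium, so the daughter is Sm-148.

Sm-148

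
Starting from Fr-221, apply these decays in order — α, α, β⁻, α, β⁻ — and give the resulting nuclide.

Start: (A, Z) = (221, 87).
After α: (217, 85).
After α: (213, 83).
After β⁻: (213, 84).
After α: (209, 82).
After β⁻: (209, 83).
Z = 83 is bismuth.

Bi-209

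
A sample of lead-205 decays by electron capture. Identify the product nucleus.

Tl-205

Electron capture: mass number changes by +0, atomic number by -1.
A: 205 = 205; Z: 82 − 1 = 81.
Z = 81 is thallium, so the daughter is thallium-205.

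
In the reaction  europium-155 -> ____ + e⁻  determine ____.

Conserve mass number: 155 = A + 0, so A = 155.
Conserve atomic number: 63 = Z − 1, so Z = 64.
Z = 64 is gadolinium, so the species is gadolinium-155.

Gd-155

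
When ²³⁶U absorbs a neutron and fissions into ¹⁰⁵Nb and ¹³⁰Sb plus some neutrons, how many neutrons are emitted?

Conserve mass number: 237 = 105 + 130 + k, so k = 237 − 235 = 2.
Check atomic number: 92 = 41 + 51 + 0 = 92. ✓

2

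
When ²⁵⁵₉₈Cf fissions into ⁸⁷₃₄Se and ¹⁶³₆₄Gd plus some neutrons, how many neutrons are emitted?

5

Conserve mass number: 255 = 87 + 163 + k, so k = 255 − 250 = 5.
Check atomic number: 98 = 34 + 64 + 0 = 98. ✓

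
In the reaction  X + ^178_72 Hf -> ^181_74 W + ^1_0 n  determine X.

alpha particle

Conserve mass number: A + 178 = 181 + 1, so A = 4.
Conserve atomic number: Z + 72 = 74 + 0, so Z = 2.
A = 4 and Z = 2 is ^4_2 He — an alpha particle.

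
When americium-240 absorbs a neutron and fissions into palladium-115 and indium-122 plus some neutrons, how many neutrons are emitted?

4

Conserve mass number: 241 = 115 + 122 + k, so k = 241 − 237 = 4.
Check atomic number: 95 = 46 + 49 + 0 = 95. ✓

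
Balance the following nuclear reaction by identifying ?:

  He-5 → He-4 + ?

Conserve mass number: 5 = 4 + A, so A = 1.
Conserve atomic number: 2 = 2 + Z, so Z = 0.
A = 1 and Z = 0 is n — a neutron.

neutron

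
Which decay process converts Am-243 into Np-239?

alpha decay

ΔA = 239 − 243 = -4; ΔZ = 93 − 95 = -2.
A drops by 4 and Z drops by 2 — the signature of alpha emission.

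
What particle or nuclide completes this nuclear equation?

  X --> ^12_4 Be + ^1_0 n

Conserve mass number: A = 12 + 1, so A = 13.
Conserve atomic number: Z = 4 + 0, so Z = 4.
Z = 4 is beryllium, so the species is ^13_4 Be.

Be-13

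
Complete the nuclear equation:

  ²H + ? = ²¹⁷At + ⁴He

Conserve mass number: 2 + A = 217 + 4, so A = 219.
Conserve atomic number: 1 + Z = 85 + 2, so Z = 86.
Z = 86 is radon, so the species is ²¹⁹Rn.

Rn-219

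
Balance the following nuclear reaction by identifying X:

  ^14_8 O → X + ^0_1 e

Conserve mass number: 14 = A + 0, so A = 14.
Conserve atomic number: 8 = Z + 1, so Z = 7.
Z = 7 is nitrogen, so the species is ^14_7 N.

N-14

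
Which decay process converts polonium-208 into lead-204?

alpha decay

ΔA = 204 − 208 = -4; ΔZ = 82 − 84 = -2.
A drops by 4 and Z drops by 2 — the signature of alpha emission.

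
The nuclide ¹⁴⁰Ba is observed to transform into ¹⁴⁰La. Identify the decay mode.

ΔA = 140 − 140 = 0; ΔZ = 57 − 56 = +1.
A is unchanged and Z rises by 1 — a neutron has become a proton (β⁻ decay).

beta-minus decay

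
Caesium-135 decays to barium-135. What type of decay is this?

ΔA = 135 − 135 = 0; ΔZ = 56 − 55 = +1.
A is unchanged and Z rises by 1 — a neutron has become a proton (β⁻ decay).

beta-minus decay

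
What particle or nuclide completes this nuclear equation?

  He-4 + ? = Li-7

Conserve mass number: 4 + A = 7, so A = 3.
Conserve atomic number: 2 + Z = 3, so Z = 1.
A = 3 and Z = 1 is H-3 — a triton.

triton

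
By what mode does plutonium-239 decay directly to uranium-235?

alpha decay

ΔA = 235 − 239 = -4; ΔZ = 92 − 94 = -2.
A drops by 4 and Z drops by 2 — the signature of alpha emission.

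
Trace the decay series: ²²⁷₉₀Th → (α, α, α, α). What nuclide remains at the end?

Start: (A, Z) = (227, 90).
After α: (223, 88).
After α: (219, 86).
After α: (215, 84).
After α: (211, 82).
Z = 82 is lead.

Pb-211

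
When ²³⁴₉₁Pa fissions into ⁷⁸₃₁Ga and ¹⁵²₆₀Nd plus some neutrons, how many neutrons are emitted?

4

Conserve mass number: 234 = 78 + 152 + k, so k = 234 − 230 = 4.
Check atomic number: 91 = 31 + 60 + 0 = 91. ✓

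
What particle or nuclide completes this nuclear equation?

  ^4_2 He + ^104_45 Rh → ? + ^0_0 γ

Ag-108

Conserve mass number: 4 + 104 = A + 0, so A = 108.
Conserve atomic number: 2 + 45 = Z + 0, so Z = 47.
Z = 47 is silver, so the species is ^108_47 Ag.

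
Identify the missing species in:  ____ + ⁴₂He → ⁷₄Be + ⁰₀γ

He-3

Conserve mass number: A + 4 = 7 + 0, so A = 3.
Conserve atomic number: Z + 2 = 4 + 0, so Z = 2.
Z = 2 is helium, so the species is ³₂He.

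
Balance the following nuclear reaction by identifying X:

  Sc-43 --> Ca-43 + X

Conserve mass number: 43 = 43 + A, so A = 0.
Conserve atomic number: 21 = 20 + Z, so Z = 1.
A = 0 and Z = 1 is e⁺ — a positron.

positron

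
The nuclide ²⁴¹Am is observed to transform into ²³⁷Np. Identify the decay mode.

ΔA = 237 − 241 = -4; ΔZ = 93 − 95 = -2.
A drops by 4 and Z drops by 2 — the signature of alpha emission.

alpha decay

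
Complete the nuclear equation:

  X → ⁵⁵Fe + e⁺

Co-55

Conserve mass number: A = 55 + 0, so A = 55.
Conserve atomic number: Z = 26 + 1, so Z = 27.
Z = 27 is cobalt, so the species is ⁵⁵Co.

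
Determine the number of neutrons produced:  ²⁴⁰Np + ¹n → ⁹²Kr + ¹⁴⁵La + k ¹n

4

Conserve mass number: 241 = 92 + 145 + k, so k = 241 − 237 = 4.
Check atomic number: 93 = 36 + 57 + 0 = 93. ✓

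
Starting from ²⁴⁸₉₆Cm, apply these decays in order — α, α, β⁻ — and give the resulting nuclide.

Np-240

Start: (A, Z) = (248, 96).
After α: (244, 94).
After α: (240, 92).
After β⁻: (240, 93).
Z = 93 is neptunium.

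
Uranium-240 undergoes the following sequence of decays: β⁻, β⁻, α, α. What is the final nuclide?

Th-232

Start: (A, Z) = (240, 92).
After β⁻: (240, 93).
After β⁻: (240, 94).
After α: (236, 92).
After α: (232, 90).
Z = 90 is thorium.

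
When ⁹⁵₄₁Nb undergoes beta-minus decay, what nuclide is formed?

Beta-minus decay: mass number changes by +0, atomic number by +1.
A: 95 = 95; Z: 41 + 1 = 42.
Z = 42 is molybdenum, so the daughter is ⁹⁵₄₂Mo.

Mo-95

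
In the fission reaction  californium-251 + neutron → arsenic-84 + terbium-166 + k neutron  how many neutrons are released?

Conserve mass number: 252 = 84 + 166 + k, so k = 252 − 250 = 2.
Check atomic number: 98 = 33 + 65 + 0 = 98. ✓

2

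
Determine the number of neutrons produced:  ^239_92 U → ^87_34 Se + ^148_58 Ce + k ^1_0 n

4

Conserve mass number: 239 = 87 + 148 + k, so k = 239 − 235 = 4.
Check atomic number: 92 = 34 + 58 + 0 = 92. ✓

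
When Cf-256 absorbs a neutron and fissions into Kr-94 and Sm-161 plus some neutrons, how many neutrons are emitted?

2

Conserve mass number: 257 = 94 + 161 + k, so k = 257 − 255 = 2.
Check atomic number: 98 = 36 + 62 + 0 = 98. ✓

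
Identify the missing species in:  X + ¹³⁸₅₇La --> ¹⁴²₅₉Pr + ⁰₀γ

Conserve mass number: A + 138 = 142 + 0, so A = 4.
Conserve atomic number: Z + 57 = 59 + 0, so Z = 2.
A = 4 and Z = 2 is ⁴₂He — an alpha particle.

alpha particle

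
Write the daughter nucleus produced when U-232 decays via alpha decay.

Th-228

Alpha decay: mass number changes by -4, atomic number by -2.
A: 232 − 4 = 228; Z: 92 − 2 = 90.
Z = 90 is thorium, so the daughter is Th-228.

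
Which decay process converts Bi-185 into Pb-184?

ΔA = 184 − 185 = -1; ΔZ = 82 − 83 = -1.
A drops by 1 and Z drops by 1 — a proton was emitted.

proton emission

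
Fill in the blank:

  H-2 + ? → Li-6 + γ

alpha particle

Conserve mass number: 2 + A = 6 + 0, so A = 4.
Conserve atomic number: 1 + Z = 3 + 0, so Z = 2.
A = 4 and Z = 2 is He-4 — an alpha particle.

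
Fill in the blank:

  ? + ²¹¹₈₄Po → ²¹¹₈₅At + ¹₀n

Conserve mass number: A + 211 = 211 + 1, so A = 1.
Conserve atomic number: Z + 84 = 85 + 0, so Z = 1.
A = 1 and Z = 1 is ¹₁H — a proton.

proton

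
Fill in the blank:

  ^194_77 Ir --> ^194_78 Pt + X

beta-minus particle

Conserve mass number: 194 = 194 + A, so A = 0.
Conserve atomic number: 77 = 78 + Z, so Z = -1.
A = 0 and Z = -1 is ^0_-1 e — a beta-minus particle.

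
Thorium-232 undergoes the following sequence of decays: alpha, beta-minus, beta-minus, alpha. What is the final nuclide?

Start: (A, Z) = (232, 90).
After α: (228, 88).
After β⁻: (228, 89).
After β⁻: (228, 90).
After α: (224, 88).
Z = 88 is radium.

Ra-224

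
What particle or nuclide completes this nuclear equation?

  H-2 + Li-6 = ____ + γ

Conserve mass number: 2 + 6 = A + 0, so A = 8.
Conserve atomic number: 1 + 3 = Z + 0, so Z = 4.
Z = 4 is beryllium, so the species is Be-8.

Be-8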